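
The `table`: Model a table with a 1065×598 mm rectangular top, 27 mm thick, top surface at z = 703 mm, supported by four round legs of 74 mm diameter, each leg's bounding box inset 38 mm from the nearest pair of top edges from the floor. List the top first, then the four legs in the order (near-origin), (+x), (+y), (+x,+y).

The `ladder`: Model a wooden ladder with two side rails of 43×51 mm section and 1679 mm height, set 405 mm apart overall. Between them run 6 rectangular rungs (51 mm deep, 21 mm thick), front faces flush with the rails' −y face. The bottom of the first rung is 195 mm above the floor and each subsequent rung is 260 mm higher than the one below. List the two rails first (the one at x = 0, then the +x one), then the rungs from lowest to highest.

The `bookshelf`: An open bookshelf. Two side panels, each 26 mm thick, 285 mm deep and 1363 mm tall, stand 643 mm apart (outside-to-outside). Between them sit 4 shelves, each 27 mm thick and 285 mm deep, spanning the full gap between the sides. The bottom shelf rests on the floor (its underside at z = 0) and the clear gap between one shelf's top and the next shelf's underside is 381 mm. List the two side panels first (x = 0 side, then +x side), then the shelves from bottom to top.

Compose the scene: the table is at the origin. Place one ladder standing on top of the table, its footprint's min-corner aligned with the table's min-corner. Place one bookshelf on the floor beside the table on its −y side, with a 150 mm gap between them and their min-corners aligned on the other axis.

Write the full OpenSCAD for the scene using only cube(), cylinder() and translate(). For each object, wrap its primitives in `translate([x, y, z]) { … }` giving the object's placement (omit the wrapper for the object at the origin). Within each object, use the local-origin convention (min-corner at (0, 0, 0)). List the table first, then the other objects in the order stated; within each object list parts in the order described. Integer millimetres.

translate([0, 0, 676]) cube([1065, 598, 27]);
translate([75, 75, 0]) cylinder(h = 676, r = 37);
translate([990, 75, 0]) cylinder(h = 676, r = 37);
translate([75, 523, 0]) cylinder(h = 676, r = 37);
translate([990, 523, 0]) cylinder(h = 676, r = 37);
translate([0, 0, 703]) {
  cube([43, 51, 1679]);
  translate([362, 0, 0]) cube([43, 51, 1679]);
  translate([43, 0, 195]) cube([319, 51, 21]);
  translate([43, 0, 455]) cube([319, 51, 21]);
  translate([43, 0, 715]) cube([319, 51, 21]);
  translate([43, 0, 975]) cube([319, 51, 21]);
  translate([43, 0, 1235]) cube([319, 51, 21]);
  translate([43, 0, 1495]) cube([319, 51, 21]);
}
translate([0, -435, 0]) {
  cube([26, 285, 1363]);
  translate([617, 0, 0]) cube([26, 285, 1363]);
  translate([26, 0, 0]) cube([591, 285, 27]);
  translate([26, 0, 408]) cube([591, 285, 27]);
  translate([26, 0, 816]) cube([591, 285, 27]);
  translate([26, 0, 1224]) cube([591, 285, 27]);
}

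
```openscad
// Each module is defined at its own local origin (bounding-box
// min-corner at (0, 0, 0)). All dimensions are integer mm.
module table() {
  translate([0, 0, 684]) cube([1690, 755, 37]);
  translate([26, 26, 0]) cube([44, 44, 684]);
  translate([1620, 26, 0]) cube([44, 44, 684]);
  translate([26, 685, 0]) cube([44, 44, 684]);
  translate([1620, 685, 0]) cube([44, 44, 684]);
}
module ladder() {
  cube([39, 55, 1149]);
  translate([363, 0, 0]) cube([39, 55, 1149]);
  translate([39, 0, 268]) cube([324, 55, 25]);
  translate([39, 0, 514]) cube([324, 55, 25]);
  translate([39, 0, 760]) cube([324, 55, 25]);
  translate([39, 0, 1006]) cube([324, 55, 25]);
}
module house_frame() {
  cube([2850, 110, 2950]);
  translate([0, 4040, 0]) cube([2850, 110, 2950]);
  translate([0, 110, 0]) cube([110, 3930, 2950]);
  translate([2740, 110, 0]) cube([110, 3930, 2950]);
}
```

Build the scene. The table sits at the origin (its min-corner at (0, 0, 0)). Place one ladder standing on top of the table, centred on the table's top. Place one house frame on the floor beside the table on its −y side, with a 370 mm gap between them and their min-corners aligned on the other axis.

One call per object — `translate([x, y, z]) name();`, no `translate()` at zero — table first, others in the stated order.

table();
translate([644, 350, 721]) ladder();
translate([0, -4520, 0]) house_frame();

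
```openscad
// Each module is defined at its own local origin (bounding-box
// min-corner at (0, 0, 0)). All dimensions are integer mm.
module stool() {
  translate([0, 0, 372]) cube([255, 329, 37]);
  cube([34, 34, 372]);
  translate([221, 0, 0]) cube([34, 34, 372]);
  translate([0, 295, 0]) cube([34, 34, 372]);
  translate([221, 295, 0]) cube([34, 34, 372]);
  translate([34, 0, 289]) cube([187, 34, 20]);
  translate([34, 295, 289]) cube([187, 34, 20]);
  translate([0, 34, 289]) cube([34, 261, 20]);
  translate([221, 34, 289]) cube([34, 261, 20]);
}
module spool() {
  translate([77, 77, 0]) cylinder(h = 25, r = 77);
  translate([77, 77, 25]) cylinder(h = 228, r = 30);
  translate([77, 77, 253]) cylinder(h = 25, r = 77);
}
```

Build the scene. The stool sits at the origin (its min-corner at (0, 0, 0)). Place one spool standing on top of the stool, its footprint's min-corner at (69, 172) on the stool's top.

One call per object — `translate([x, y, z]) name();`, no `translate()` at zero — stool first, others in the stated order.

stool();
translate([69, 172, 409]) spool();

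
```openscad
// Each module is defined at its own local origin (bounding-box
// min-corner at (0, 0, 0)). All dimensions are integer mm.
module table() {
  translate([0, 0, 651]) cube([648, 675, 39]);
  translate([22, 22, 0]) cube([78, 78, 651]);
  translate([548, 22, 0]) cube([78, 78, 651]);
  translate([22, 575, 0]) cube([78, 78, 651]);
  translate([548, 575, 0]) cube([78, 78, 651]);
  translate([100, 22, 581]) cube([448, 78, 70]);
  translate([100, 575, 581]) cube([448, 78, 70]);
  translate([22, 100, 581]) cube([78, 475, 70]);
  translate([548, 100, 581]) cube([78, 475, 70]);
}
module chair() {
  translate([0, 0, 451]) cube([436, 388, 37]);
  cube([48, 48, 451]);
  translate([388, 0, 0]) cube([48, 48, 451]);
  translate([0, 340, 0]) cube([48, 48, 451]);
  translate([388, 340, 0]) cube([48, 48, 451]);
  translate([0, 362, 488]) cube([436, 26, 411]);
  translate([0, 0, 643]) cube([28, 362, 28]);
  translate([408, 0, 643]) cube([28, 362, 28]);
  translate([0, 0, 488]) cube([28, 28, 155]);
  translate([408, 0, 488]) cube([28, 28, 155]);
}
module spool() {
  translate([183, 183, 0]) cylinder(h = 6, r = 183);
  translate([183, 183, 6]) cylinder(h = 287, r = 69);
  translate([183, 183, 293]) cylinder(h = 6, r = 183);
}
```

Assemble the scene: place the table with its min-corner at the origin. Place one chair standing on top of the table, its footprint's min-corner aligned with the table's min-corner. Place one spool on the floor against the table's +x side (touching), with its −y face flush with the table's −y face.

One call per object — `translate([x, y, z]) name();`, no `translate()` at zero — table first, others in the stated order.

table();
translate([0, 0, 690]) chair();
translate([648, 0, 0]) spool();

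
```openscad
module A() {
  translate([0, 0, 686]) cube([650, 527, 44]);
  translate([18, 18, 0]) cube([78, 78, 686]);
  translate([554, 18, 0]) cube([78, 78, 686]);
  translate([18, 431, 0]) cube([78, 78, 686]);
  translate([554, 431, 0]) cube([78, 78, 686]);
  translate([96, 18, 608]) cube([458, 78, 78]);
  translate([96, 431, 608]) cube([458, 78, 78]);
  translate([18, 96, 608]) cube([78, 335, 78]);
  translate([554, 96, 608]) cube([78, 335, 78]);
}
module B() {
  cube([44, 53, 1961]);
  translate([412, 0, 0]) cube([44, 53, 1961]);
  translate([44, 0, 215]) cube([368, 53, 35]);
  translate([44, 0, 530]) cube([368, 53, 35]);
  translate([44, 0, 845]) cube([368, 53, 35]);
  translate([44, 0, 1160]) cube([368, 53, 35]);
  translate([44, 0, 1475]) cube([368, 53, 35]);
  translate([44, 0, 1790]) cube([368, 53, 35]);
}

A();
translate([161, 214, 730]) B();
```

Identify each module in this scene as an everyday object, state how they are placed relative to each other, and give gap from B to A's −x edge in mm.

The ladder's min-x is at 161; the table's min-x is 0; gap = 161 mm.

A is a table. B is a ladder. The ladder is on top of the table. The gap from the ladder to the table's −x edge is 161 mm.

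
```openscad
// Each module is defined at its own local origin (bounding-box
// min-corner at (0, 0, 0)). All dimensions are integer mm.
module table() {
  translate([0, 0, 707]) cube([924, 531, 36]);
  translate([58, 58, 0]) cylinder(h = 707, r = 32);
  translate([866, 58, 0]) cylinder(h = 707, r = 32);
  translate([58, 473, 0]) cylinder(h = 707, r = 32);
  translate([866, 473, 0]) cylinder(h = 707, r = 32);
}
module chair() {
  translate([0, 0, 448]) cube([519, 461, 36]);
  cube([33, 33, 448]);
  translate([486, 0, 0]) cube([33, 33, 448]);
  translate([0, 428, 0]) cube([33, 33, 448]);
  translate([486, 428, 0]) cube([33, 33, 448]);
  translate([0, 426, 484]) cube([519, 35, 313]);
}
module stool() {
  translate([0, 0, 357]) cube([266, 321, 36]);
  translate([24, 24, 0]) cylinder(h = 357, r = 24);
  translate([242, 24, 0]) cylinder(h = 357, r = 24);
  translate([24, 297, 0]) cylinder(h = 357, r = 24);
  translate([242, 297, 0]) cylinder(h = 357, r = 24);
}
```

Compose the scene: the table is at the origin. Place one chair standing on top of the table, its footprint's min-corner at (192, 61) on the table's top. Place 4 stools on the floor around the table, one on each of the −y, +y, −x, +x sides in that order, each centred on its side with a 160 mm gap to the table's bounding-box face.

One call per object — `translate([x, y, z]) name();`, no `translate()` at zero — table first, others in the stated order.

table();
translate([192, 61, 743]) chair();
translate([329, -481, 0]) stool();
translate([329, 691, 0]) stool();
translate([-426, 105, 0]) stool();
translate([1084, 105, 0]) stool();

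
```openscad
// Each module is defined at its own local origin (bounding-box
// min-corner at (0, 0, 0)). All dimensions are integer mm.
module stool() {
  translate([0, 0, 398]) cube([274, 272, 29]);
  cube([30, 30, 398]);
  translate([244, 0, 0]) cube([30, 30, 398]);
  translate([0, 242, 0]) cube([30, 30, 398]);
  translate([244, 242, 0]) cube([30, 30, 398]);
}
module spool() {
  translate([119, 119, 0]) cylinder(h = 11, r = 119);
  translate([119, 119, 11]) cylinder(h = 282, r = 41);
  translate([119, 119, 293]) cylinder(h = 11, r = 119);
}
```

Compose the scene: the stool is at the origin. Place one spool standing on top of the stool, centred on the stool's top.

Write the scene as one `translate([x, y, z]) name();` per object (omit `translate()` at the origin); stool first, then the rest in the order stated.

stool();
translate([18, 17, 427]) spool();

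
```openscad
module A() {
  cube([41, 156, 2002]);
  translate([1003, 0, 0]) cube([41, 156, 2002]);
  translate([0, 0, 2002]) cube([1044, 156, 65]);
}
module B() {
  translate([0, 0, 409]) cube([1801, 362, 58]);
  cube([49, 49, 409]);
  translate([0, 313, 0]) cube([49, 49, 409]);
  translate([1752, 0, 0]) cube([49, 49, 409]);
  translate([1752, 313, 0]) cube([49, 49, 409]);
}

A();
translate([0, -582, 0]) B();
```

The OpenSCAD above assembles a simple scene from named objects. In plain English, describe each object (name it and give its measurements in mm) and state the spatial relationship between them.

A is a door frame. The clear opening is 962 mm wide and 2002 mm high. Two 41 mm wide jambs, 156 mm deep, stand either side of the opening from the floor to the top of the opening. A 65 mm thick head sits across the top of both jambs, spanning the full outside width of the frame.

B is a long wooden bench with a 1801 mm (x) × 362 mm (y) seat, 58 mm thick, its top surface 467 mm above the floor. Four 49 mm square legs at the seat corners, flush with the edges, run from z = 0 to the seat underside.

The bench is on the floor beside the door frame on its −y side.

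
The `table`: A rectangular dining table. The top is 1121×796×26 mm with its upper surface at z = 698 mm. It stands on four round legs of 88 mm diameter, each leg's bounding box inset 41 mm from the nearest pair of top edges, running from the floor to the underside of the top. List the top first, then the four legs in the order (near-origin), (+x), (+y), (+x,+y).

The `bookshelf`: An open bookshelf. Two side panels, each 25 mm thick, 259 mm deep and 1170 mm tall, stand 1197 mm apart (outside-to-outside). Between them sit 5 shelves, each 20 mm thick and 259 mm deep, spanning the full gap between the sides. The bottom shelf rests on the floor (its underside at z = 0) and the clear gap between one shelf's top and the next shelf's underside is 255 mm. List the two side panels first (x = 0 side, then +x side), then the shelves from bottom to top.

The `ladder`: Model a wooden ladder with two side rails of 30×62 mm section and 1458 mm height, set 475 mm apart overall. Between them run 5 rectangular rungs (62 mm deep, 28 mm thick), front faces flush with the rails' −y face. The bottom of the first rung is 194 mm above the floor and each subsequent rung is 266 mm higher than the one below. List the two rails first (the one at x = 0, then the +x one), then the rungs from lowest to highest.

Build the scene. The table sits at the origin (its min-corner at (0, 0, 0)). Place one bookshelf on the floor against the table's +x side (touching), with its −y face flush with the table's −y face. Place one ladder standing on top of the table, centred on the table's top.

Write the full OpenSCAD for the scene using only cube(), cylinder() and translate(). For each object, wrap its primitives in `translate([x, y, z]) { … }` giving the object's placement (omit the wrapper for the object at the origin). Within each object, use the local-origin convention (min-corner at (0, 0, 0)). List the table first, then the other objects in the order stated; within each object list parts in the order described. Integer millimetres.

translate([0, 0, 672]) cube([1121, 796, 26]);
translate([85, 85, 0]) cylinder(h = 672, r = 44);
translate([1036, 85, 0]) cylinder(h = 672, r = 44);
translate([85, 711, 0]) cylinder(h = 672, r = 44);
translate([1036, 711, 0]) cylinder(h = 672, r = 44);
translate([1121, 0, 0]) {
  cube([25, 259, 1170]);
  translate([1172, 0, 0]) cube([25, 259, 1170]);
  translate([25, 0, 0]) cube([1147, 259, 20]);
  translate([25, 0, 275]) cube([1147, 259, 20]);
  translate([25, 0, 550]) cube([1147, 259, 20]);
  translate([25, 0, 825]) cube([1147, 259, 20]);
  translate([25, 0, 1100]) cube([1147, 259, 20]);
}
translate([323, 367, 698]) {
  cube([30, 62, 1458]);
  translate([445, 0, 0]) cube([30, 62, 1458]);
  translate([30, 0, 194]) cube([415, 62, 28]);
  translate([30, 0, 460]) cube([415, 62, 28]);
  translate([30, 0, 726]) cube([415, 62, 28]);
  translate([30, 0, 992]) cube([415, 62, 28]);
  translate([30, 0, 1258]) cube([415, 62, 28]);
}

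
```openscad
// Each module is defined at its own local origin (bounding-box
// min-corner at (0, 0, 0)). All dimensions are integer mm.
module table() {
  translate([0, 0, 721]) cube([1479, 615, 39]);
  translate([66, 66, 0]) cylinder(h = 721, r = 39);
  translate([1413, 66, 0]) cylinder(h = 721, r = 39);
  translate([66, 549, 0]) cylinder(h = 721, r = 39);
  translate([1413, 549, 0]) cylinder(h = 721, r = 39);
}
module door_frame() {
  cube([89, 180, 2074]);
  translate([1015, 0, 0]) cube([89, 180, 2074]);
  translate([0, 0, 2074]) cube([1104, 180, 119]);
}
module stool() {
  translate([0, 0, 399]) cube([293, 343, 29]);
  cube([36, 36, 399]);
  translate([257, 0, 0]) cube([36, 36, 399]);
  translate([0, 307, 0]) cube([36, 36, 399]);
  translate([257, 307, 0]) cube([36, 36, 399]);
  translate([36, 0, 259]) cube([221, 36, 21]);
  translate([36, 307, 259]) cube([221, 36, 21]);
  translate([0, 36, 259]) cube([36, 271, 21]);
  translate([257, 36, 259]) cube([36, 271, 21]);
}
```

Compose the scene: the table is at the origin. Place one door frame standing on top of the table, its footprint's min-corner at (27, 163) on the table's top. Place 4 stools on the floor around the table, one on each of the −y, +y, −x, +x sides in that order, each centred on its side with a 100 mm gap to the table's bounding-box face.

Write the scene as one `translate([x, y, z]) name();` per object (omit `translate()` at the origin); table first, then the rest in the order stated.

table();
translate([27, 163, 760]) door_frame();
translate([593, -443, 0]) stool();
translate([593, 715, 0]) stool();
translate([-393, 136, 0]) stool();
translate([1579, 136, 0]) stool();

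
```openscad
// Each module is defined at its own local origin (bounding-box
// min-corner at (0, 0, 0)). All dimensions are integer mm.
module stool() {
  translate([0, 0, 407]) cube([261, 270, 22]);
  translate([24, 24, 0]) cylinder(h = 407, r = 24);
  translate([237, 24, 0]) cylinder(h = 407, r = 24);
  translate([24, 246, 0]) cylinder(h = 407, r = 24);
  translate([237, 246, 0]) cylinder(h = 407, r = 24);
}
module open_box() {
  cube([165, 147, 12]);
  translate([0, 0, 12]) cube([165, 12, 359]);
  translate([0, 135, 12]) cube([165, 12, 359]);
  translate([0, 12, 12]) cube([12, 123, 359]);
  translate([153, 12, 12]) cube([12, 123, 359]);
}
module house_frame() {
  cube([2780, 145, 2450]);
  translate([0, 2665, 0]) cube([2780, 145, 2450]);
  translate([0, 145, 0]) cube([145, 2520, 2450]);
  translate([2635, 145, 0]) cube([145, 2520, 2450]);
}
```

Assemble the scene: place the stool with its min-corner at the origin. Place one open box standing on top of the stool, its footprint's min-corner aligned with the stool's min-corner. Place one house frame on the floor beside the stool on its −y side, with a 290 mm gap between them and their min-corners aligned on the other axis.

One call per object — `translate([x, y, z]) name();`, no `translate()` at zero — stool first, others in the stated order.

stool();
translate([0, 0, 429]) open_box();
translate([0, -3100, 0]) house_frame();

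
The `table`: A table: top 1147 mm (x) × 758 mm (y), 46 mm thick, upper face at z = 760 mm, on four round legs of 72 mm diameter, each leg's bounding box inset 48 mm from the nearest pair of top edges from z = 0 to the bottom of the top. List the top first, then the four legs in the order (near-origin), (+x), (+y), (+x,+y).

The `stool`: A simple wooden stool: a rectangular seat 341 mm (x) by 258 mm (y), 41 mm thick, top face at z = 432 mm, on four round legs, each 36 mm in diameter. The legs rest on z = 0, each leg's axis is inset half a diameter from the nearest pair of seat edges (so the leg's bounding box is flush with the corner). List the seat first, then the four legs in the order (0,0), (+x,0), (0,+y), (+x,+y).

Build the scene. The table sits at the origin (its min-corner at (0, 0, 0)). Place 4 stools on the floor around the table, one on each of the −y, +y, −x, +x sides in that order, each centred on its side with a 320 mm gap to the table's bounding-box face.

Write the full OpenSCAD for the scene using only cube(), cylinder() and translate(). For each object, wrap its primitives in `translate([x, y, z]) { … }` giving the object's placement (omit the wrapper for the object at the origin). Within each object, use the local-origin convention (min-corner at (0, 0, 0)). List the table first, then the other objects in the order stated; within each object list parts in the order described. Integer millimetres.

translate([0, 0, 714]) cube([1147, 758, 46]);
translate([84, 84, 0]) cylinder(h = 714, r = 36);
translate([1063, 84, 0]) cylinder(h = 714, r = 36);
translate([84, 674, 0]) cylinder(h = 714, r = 36);
translate([1063, 674, 0]) cylinder(h = 714, r = 36);
translate([403, -578, 0]) {
  translate([0, 0, 391]) cube([341, 258, 41]);
  translate([18, 18, 0]) cylinder(h = 391, r = 18);
  translate([323, 18, 0]) cylinder(h = 391, r = 18);
  translate([18, 240, 0]) cylinder(h = 391, r = 18);
  translate([323, 240, 0]) cylinder(h = 391, r = 18);
}
translate([403, 1078, 0]) {
  translate([0, 0, 391]) cube([341, 258, 41]);
  translate([18, 18, 0]) cylinder(h = 391, r = 18);
  translate([323, 18, 0]) cylinder(h = 391, r = 18);
  translate([18, 240, 0]) cylinder(h = 391, r = 18);
  translate([323, 240, 0]) cylinder(h = 391, r = 18);
}
translate([-661, 250, 0]) {
  translate([0, 0, 391]) cube([341, 258, 41]);
  translate([18, 18, 0]) cylinder(h = 391, r = 18);
  translate([323, 18, 0]) cylinder(h = 391, r = 18);
  translate([18, 240, 0]) cylinder(h = 391, r = 18);
  translate([323, 240, 0]) cylinder(h = 391, r = 18);
}
translate([1467, 250, 0]) {
  translate([0, 0, 391]) cube([341, 258, 41]);
  translate([18, 18, 0]) cylinder(h = 391, r = 18);
  translate([323, 18, 0]) cylinder(h = 391, r = 18);
  translate([18, 240, 0]) cylinder(h = 391, r = 18);
  translate([323, 240, 0]) cylinder(h = 391, r = 18);
}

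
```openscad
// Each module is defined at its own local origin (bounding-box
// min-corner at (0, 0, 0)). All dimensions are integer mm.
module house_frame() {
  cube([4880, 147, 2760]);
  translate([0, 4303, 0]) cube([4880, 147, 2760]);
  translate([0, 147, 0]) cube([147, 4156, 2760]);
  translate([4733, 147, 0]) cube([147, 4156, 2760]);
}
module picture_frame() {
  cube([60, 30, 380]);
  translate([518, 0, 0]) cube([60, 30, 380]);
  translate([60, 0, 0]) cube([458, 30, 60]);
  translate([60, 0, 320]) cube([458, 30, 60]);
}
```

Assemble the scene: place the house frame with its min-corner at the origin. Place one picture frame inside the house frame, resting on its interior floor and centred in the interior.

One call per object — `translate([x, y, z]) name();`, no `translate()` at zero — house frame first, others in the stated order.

house_frame();
translate([2151, 2210, 0]) picture_frame();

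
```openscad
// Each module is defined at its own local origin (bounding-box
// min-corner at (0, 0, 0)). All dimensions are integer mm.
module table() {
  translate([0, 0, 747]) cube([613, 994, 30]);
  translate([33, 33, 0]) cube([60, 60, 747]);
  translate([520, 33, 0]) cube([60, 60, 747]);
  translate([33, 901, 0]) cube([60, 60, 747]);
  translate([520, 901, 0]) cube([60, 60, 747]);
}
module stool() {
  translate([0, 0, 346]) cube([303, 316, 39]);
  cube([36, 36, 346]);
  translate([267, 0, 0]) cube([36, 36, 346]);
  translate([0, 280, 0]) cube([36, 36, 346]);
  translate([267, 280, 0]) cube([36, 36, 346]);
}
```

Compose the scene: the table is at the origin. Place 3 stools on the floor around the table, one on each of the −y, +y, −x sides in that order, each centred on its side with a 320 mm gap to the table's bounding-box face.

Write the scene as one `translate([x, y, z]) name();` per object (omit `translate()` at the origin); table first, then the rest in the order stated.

table();
translate([155, -636, 0]) stool();
translate([155, 1314, 0]) stool();
translate([-623, 339, 0]) stool();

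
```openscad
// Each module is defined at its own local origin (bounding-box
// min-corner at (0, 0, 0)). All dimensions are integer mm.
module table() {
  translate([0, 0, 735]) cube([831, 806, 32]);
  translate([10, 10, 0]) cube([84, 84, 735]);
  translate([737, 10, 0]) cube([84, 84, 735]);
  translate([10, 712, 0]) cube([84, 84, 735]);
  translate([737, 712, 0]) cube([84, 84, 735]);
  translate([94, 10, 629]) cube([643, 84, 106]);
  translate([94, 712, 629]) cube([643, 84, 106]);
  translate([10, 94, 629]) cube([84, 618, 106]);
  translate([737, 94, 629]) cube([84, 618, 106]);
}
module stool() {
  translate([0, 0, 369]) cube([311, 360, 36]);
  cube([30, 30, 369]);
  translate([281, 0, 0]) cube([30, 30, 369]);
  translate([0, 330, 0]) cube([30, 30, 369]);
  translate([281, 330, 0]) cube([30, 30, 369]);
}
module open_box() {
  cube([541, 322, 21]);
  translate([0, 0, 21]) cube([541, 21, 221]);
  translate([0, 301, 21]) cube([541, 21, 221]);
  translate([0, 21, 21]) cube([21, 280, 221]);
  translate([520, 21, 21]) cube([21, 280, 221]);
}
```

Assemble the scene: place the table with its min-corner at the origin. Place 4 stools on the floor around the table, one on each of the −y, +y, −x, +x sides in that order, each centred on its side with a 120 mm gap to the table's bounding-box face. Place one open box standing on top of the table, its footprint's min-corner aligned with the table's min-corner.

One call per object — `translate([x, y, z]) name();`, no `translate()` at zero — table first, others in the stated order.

table();
translate([260, -480, 0]) stool();
translate([260, 926, 0]) stool();
translate([-431, 223, 0]) stool();
translate([951, 223, 0]) stool();
translate([0, 0, 767]) open_box();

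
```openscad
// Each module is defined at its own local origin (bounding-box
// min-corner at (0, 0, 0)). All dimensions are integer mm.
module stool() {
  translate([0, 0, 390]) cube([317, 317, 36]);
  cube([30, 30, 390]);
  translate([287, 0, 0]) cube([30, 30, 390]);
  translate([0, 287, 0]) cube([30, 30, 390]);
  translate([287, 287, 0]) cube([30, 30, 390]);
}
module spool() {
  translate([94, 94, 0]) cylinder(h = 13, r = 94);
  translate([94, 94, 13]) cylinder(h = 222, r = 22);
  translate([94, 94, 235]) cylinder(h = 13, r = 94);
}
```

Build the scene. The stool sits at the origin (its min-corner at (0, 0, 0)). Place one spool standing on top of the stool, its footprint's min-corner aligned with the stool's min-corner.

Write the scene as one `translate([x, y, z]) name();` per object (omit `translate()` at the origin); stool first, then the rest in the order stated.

stool();
translate([0, 0, 426]) spool();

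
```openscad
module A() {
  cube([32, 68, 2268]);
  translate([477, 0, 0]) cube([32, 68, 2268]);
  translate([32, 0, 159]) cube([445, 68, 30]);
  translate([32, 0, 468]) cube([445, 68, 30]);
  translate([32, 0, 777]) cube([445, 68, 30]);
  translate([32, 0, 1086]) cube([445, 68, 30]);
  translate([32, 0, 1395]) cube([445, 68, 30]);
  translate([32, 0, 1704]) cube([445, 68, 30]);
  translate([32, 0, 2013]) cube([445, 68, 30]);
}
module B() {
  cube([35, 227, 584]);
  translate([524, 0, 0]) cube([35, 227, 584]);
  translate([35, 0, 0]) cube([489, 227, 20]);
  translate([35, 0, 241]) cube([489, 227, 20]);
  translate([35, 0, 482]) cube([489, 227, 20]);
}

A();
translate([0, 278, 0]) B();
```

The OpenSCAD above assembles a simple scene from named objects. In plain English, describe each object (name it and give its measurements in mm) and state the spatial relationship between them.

A is a wooden ladder with two side rails of 32×68 mm section and 2268 mm height, set 509 mm apart overall. Between them run 7 rectangular rungs (68 mm deep, 30 mm thick), front faces flush with the rails' −y face. The bottom of the first rung is 159 mm above the floor and each subsequent rung is 309 mm higher than the one below.

B is an open bookshelf. Two side panels, each 35 mm thick, 227 mm deep and 584 mm tall, stand 559 mm apart (outside-to-outside). Between them sit 3 shelves, each 20 mm thick and 227 mm deep, spanning the full gap between the sides. The bottom shelf rests on the floor (its underside at z = 0) and the clear gap between one shelf's top and the next shelf's underside is 221 mm.

The bookshelf is on the floor beside the ladder on its +y side.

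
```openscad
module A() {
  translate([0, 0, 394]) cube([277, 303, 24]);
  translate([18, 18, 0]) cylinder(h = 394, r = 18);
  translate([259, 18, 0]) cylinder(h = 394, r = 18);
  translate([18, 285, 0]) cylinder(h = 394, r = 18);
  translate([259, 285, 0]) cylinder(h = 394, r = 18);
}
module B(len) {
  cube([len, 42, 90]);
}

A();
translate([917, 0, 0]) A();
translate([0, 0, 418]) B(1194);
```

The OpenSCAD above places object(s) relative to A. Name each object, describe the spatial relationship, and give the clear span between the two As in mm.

A is a stool. B is a beam. A beam spans the tops of two stools. The clear span between the two stools is 640 mm.

Second stool starts at x = 917; first ends at x = 277; clear span = 917 − 277 = 640 mm.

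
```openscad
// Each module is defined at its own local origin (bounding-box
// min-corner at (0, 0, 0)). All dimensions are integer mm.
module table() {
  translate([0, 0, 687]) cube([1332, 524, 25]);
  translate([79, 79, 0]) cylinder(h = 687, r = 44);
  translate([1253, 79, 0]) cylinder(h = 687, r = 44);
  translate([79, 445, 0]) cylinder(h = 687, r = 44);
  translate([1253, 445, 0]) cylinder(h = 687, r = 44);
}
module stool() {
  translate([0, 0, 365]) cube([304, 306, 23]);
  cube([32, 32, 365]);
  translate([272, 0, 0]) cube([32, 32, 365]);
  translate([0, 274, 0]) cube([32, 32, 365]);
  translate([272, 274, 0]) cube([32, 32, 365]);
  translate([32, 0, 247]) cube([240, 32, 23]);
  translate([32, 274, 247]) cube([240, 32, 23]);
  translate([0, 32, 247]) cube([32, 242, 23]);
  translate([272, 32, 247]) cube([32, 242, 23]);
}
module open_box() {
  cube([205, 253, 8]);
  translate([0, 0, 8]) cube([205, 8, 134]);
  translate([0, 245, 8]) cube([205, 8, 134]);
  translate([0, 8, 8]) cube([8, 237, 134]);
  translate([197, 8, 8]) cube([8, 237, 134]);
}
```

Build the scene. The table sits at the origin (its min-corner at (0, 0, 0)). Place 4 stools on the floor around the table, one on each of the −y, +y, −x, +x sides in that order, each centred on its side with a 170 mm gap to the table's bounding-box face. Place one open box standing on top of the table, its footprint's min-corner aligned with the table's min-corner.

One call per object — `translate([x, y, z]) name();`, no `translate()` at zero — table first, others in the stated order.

table();
translate([514, -476, 0]) stool();
translate([514, 694, 0]) stool();
translate([-474, 109, 0]) stool();
translate([1502, 109, 0]) stool();
translate([0, 0, 712]) open_box();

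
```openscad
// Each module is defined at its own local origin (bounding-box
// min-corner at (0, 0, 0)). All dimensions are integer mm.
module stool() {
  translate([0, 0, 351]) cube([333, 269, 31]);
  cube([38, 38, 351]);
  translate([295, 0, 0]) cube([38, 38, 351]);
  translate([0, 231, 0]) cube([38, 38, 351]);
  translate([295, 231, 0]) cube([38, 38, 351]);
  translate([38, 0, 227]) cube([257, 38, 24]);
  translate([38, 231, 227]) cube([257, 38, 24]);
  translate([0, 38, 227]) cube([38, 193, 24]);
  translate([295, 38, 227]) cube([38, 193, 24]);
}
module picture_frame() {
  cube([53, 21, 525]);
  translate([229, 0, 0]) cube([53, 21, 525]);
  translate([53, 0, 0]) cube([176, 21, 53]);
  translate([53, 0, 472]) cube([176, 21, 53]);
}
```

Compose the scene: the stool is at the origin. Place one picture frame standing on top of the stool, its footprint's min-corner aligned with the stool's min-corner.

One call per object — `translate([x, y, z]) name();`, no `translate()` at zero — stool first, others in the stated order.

stool();
translate([0, 0, 382]) picture_frame();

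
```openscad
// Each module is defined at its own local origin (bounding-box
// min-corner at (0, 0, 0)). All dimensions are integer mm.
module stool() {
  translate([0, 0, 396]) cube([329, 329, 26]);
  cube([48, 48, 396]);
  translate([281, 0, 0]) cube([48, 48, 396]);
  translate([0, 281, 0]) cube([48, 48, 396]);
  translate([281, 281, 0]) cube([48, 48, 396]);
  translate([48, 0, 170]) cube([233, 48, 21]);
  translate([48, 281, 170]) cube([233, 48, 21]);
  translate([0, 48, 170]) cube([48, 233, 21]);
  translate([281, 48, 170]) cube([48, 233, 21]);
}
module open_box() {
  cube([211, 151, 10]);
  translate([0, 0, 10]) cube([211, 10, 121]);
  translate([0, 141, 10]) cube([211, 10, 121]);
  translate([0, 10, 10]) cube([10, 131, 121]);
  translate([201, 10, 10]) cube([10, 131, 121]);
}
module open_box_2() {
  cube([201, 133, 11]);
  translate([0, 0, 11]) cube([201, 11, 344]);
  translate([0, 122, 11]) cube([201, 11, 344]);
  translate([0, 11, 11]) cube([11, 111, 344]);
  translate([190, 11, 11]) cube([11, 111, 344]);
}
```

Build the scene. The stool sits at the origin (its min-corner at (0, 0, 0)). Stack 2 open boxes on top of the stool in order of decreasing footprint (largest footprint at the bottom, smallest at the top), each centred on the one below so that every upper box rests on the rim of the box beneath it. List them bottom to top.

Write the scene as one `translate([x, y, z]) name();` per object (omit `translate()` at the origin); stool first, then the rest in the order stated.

stool();
translate([59, 89, 422]) open_box();
translate([64, 98, 553]) open_box_2();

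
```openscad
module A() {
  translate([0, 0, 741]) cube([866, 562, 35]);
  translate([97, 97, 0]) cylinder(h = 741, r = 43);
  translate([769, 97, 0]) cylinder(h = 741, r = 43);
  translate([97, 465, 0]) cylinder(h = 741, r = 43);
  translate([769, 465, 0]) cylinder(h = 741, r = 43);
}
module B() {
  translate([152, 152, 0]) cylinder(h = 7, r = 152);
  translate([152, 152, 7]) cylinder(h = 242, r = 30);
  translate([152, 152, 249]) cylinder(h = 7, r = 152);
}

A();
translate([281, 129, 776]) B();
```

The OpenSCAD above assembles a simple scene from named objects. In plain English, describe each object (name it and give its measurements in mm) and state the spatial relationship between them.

A is a table: top 866 mm (x) × 562 mm (y), 35 mm thick, upper face at z = 776 mm, on four round legs of 86 mm diameter, each leg's bounding box inset 54 mm from the nearest pair of top edges, running from z = 0 to the bottom of the top.

B is a spool: two coaxial disc flanges of radius 152 mm and thickness 7 mm, joined by a core cylinder of radius 30 mm and height 242 mm. The lower flange rests on z = 0 and the three cylinders share a vertical axis.

The spool is on top of the table, centred.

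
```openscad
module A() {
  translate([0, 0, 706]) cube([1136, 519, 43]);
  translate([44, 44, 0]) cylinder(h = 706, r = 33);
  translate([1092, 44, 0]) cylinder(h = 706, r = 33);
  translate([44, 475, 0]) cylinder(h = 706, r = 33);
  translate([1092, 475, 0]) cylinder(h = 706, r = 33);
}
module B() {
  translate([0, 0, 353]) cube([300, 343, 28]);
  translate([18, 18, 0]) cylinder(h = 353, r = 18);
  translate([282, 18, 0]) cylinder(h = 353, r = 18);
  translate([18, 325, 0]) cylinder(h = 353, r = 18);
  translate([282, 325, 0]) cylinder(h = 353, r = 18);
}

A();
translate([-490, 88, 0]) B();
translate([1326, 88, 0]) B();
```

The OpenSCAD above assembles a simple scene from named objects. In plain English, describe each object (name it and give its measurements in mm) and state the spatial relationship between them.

A is a table: top 1136 mm (x) × 519 mm (y), 43 mm thick, upper face at z = 749 mm, on four round legs of 66 mm diameter, each leg's bounding box inset 11 mm from the nearest pair of top edges, running from z = 0 to the bottom of the top.

B is a four-legged stool. The seat is 300×343 mm, 28 mm thick, top at z = 381 mm. It stands on four round legs, each 36 mm in diameter, from z = 0 to the seat underside, each leg's axis is inset half a diameter from the nearest pair of seat edges (so the leg's bounding box is flush with the corner).

Two stools sit around the table at the −x, +x sides.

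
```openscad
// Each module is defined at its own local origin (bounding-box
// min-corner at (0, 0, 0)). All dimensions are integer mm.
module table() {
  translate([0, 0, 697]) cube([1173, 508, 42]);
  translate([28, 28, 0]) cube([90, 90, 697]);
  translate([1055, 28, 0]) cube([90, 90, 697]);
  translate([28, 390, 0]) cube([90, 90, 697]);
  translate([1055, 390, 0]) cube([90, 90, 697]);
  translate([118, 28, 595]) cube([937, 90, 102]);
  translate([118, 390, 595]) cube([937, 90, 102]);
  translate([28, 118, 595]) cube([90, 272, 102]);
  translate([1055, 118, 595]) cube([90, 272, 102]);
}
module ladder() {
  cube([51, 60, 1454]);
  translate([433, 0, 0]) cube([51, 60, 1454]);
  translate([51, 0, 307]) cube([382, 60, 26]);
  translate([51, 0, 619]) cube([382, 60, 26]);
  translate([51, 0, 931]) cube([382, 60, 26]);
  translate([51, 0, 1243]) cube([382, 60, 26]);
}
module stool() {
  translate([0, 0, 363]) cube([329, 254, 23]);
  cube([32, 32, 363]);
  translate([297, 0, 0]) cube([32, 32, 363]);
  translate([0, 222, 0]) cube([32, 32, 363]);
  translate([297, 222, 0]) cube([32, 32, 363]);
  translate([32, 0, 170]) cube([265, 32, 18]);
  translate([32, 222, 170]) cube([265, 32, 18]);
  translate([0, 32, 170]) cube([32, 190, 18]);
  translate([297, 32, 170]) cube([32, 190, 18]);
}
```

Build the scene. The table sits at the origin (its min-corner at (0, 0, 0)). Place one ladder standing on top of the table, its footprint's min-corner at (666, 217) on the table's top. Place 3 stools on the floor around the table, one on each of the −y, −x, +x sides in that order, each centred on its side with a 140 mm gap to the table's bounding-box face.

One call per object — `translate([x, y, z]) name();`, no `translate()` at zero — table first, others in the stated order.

table();
translate([666, 217, 739]) ladder();
translate([422, -394, 0]) stool();
translate([-469, 127, 0]) stool();
translate([1313, 127, 0]) stool();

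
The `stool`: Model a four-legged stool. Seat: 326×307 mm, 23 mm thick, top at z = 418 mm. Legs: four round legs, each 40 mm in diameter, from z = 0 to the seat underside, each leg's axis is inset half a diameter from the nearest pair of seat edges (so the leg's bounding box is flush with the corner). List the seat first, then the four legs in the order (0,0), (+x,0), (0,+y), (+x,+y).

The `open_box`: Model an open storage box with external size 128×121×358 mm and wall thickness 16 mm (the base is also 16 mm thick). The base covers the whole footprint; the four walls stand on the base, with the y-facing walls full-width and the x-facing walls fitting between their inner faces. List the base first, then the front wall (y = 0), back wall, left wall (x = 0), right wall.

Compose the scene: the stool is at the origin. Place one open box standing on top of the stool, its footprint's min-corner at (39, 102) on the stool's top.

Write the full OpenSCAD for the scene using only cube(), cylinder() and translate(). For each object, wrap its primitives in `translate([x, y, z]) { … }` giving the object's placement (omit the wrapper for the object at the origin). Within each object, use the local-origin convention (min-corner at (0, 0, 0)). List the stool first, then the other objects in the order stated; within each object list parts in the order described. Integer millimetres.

translate([0, 0, 395]) cube([326, 307, 23]);
translate([20, 20, 0]) cylinder(h = 395, r = 20);
translate([306, 20, 0]) cylinder(h = 395, r = 20);
translate([20, 287, 0]) cylinder(h = 395, r = 20);
translate([306, 287, 0]) cylinder(h = 395, r = 20);
translate([39, 102, 418]) {
  cube([128, 121, 16]);
  translate([0, 0, 16]) cube([128, 16, 342]);
  translate([0, 105, 16]) cube([128, 16, 342]);
  translate([0, 16, 16]) cube([16, 89, 342]);
  translate([112, 16, 16]) cube([16, 89, 342]);
}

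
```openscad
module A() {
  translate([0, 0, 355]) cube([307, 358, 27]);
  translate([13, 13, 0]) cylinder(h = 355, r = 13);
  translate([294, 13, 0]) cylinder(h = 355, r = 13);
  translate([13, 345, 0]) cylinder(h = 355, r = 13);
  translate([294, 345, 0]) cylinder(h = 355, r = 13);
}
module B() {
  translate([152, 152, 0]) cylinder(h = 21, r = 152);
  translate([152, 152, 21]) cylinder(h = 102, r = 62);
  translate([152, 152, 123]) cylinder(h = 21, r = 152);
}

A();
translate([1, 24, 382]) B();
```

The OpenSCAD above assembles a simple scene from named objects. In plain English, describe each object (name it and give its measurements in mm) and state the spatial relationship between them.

A is a four-legged stool. The seat is 307×358 mm, 27 mm thick, top at z = 382 mm. It stands on four round legs, each 26 mm in diameter, from z = 0 to the seat underside, each leg's axis is inset half a diameter from the nearest pair of seat edges (so the leg's bounding box is flush with the corner).

B is a spool: two coaxial disc flanges of radius 152 mm and thickness 21 mm, joined by a core cylinder of radius 62 mm and height 102 mm. The lower flange rests on z = 0 and the three cylinders share a vertical axis.

The spool is on top of the stool.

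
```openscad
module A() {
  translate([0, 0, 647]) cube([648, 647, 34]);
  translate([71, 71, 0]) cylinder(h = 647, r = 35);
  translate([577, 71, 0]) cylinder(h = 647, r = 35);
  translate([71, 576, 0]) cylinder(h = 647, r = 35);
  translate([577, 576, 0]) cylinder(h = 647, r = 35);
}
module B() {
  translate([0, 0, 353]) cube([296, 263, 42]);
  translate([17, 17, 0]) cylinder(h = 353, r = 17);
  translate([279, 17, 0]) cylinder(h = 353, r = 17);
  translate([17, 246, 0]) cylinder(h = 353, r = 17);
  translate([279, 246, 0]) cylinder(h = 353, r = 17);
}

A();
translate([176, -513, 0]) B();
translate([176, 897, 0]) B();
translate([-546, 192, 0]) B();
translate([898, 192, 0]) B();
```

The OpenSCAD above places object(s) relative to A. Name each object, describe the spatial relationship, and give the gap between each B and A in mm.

A is a table. B is a stool. Four stools sit around the table at the −y, +y, −x, +x sides. The gap between each stool and the table is 250 mm.

Each stool's nearest face is 250 mm from the table's bounding box.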